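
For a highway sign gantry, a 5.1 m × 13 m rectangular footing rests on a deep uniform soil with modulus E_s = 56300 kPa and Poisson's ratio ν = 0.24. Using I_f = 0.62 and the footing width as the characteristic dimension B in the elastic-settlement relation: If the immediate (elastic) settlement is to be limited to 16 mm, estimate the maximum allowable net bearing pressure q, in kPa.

S_e = q·B·(1−ν²)/E_s · I_f  ⇒  q = S_e·E_s / (B·(1−ν²)·I_f).
q = 0.016 × 56300 / (5.1 × 0.9424 × 0.62) = 302.3 kPa

q ≈ 302 kPa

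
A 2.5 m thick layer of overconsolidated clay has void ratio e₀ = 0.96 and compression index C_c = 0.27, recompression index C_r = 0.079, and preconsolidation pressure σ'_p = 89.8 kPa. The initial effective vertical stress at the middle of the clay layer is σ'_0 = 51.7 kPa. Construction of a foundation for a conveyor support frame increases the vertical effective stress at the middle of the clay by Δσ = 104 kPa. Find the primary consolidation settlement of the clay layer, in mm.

S_c ≈ 106 mm

Final effective stress: σ'_f = 51.7 + 104 = 155.7 kPa.
σ'_f = 155.7 > σ'_p = 89.8 kPa, so the stress path crosses the preconsolidation pressure — recompression up to σ'_p, then virgin compression beyond:
S_c = H/(1+e₀)·[C_r·log₁₀(σ'_p/σ'_0) + C_c·log₁₀(σ'_f/σ'_p)]
    = 2.5/1.96 × [0.079×log₁₀(89.8/51.7) + 0.27×log₁₀(155.7/89.8)]
    = 1.2755 × [0.018943 + 0.064533] = 0.1065 m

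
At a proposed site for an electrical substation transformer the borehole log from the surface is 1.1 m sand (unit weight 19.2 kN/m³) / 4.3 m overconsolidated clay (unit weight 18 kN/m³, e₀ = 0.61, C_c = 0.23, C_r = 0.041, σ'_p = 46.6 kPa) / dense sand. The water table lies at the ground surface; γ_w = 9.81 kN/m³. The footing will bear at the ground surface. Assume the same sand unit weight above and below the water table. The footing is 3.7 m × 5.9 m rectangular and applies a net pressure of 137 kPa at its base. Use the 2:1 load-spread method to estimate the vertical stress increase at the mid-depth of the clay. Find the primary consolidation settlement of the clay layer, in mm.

S_c ≈ 151 mm

Mid-depth of clay below the ground surface: z = 1.1 + 4.3/2 = 3.25 m.
Total vertical stress at mid-clay: σ_v = 19.2×1.1 + 18×2.15 = 59.82 kPa.
Pore pressure: u = 9.81×(3.25 − 0) = 31.883 kPa.
Initial effective stress: σ'_0 = σ_v − u = 59.82 − 31.883 = 27.937 kPa.
Stress increase at mid-clay by the 2:1 spreading method:
Δσ = qBL/((B+z)(L+z)) = 137×3.7×5.9/((3.7+3.25)(5.9+3.25)) = 47.029 kPa
Final effective stress: σ'_f = 27.937 + 47.029 = 74.966 kPa.
σ'_f = 74.966 > σ'_p = 46.6 kPa, so the stress path crosses the preconsolidation pressure — recompression up to σ'_p, then virgin compression beyond:
S_c = H/(1+e₀)·[C_r·log₁₀(σ'_p/σ'_0) + C_c·log₁₀(σ'_f/σ'_p)]
    = 4.3/1.61 × [0.041×log₁₀(46.6/27.937) + 0.23×log₁₀(74.966/46.6)]
    = 2.6708 × [0.0091105 + 0.04749] = 0.1512 m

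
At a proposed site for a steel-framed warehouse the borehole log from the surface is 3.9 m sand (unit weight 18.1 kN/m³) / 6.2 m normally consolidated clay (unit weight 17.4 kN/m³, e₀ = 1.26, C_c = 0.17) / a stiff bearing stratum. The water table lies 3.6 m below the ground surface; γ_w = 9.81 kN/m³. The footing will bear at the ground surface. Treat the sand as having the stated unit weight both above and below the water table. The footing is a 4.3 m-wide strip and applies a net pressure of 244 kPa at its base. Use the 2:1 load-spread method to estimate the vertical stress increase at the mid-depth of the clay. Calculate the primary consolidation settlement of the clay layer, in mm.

S_c ≈ 142 mm

Mid-depth of clay below the ground surface: z = 3.9 + 6.2/2 = 7 m.
Total vertical stress at mid-clay: σ_v = 18.1×3.9 + 17.4×3.1 = 124.53 kPa.
Pore pressure: u = 9.81×(7 − 3.6) = 33.354 kPa.
Initial effective stress: σ'_0 = σ_v − u = 124.53 − 33.354 = 91.176 kPa.
Stress increase at mid-clay by the 2:1 spreading method:
Δσ = qB/(B+z) = 244×4.3/(4.3+7) = 92.85 kPa
Final effective stress: σ'_f = σ'_0 + Δσ = 91.176 + 92.85 = 184.03 kPa.
Normally consolidated clay, so the full stress increment lies on the virgin compression line:
S_c = C_c·H/(1+e₀)·log₁₀(σ'_f/σ'_0) = 0.17×6.2/(1+1.26)×log₁₀(184.03/91.176)
    = 0.46637 × 0.30501 = 0.1422 m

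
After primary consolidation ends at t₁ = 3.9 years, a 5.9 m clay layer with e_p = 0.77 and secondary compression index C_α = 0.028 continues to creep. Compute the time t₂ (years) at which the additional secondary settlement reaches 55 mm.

S_s = C_α·H/(1+e_p)·log₁₀(t₂/t₁) ⇒ log₁₀(t₂/t₁) = S_s·(1+e_p)/(C_α·H).
log₁₀(t₂/t₁) = 0.055 × (1+0.77) / (0.028×5.9) = 0.5893
t₂ = t₁ × 10^0.5893 = 3.9 × 3.884 = 15.15 years

t₂ ≈ 15.1 years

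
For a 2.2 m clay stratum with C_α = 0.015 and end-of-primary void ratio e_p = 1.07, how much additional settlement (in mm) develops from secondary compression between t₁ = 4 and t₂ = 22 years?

S_s ≈ 11.8 mm

Secondary compression: S_s = C_α·H/(1+e_p)·log₁₀(t₂/t₁)
S_s = 0.015×2.2/(1+1.07)×log₁₀(22/4)
    = 0.01594 × 0.7404 = 0.0118 m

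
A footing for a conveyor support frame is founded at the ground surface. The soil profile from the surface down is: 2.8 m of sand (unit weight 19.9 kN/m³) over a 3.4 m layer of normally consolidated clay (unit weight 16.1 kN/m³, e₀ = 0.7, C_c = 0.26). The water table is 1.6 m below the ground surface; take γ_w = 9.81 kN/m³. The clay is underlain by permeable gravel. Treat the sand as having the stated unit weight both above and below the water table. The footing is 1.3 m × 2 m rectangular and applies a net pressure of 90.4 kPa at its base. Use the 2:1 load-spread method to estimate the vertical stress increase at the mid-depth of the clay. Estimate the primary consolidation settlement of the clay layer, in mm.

S_c ≈ 24.4 mm

Mid-depth of clay below the ground surface: z = 2.8 + 3.4/2 = 4.5 m.
Total vertical stress at mid-clay: σ_v = 19.9×2.8 + 16.1×1.7 = 83.09 kPa.
Pore pressure: u = 9.81×(4.5 − 1.6) = 28.449 kPa.
Initial effective stress: σ'_0 = σ_v − u = 83.09 − 28.449 = 54.641 kPa.
Stress increase at mid-clay by the 2:1 spreading method:
Δσ = qBL/((B+z)(L+z)) = 90.4×1.3×2/((1.3+4.5)(2+4.5)) = 6.2345 kPa
Final effective stress: σ'_f = σ'_0 + Δσ = 54.641 + 6.2345 = 60.875 kPa.
Normally consolidated clay, so the full stress increment lies on the virgin compression line:
S_c = C_c·H/(1+e₀)·log₁₀(σ'_f/σ'_0) = 0.26×3.4/(1+0.7)×log₁₀(60.875/54.641)
    = 0.52 × 0.04692 = 0.0244 m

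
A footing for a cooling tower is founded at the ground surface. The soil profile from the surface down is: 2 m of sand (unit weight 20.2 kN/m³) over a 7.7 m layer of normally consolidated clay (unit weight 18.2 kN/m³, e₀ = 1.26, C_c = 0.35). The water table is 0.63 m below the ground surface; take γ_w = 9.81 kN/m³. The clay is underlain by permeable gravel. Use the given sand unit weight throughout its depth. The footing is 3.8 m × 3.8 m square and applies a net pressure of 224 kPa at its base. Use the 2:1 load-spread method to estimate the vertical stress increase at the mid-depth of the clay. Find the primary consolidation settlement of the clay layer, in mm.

S_c ≈ 239 mm

Mid-depth of clay below the ground surface: z = 2 + 7.7/2 = 5.85 m.
Total vertical stress at mid-clay: σ_v = 20.2×2 + 18.2×3.85 = 110.47 kPa.
Pore pressure: u = 9.81×(5.85 − 0.63) = 51.208 kPa.
Initial effective stress: σ'_0 = σ_v − u = 110.47 − 51.208 = 59.262 kPa.
Stress increase at mid-clay by the 2:1 spreading method:
Δσ = qBL/((B+z)(L+z)) = 224×3.8×3.8/((3.8+5.85)(3.8+5.85)) = 34.734 kPa
Final effective stress: σ'_f = σ'_0 + Δσ = 59.262 + 34.734 = 93.996 kPa.
Normally consolidated clay, so the full stress increment lies on the virgin compression line:
S_c = C_c·H/(1+e₀)·log₁₀(σ'_f/σ'_0) = 0.35×7.7/(1+1.26)×log₁₀(93.996/59.262)
    = 1.1925 × 0.20033 = 0.2389 m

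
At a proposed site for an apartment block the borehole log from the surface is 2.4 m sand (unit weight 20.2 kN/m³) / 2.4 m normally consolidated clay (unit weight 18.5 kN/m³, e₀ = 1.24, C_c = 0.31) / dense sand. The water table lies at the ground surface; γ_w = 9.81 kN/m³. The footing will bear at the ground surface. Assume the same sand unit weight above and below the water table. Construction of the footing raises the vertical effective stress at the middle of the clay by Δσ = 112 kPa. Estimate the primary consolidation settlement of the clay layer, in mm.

S_c ≈ 206 mm

Mid-depth of clay below the ground surface: z = 2.4 + 2.4/2 = 3.6 m.
Total vertical stress at mid-clay: σ_v = 20.2×2.4 + 18.5×1.2 = 70.68 kPa.
Pore pressure: u = 9.81×(3.6 − 0) = 35.316 kPa.
Initial effective stress: σ'_0 = σ_v − u = 70.68 − 35.316 = 35.364 kPa.
Final effective stress: σ'_f = σ'_0 + Δσ = 35.364 + 112 = 147.36 kPa.
Normally consolidated clay, so the full stress increment lies on the virgin compression line:
S_c = C_c·H/(1+e₀)·log₁₀(σ'_f/σ'_0) = 0.31×2.4/(1+1.24)×log₁₀(147.36/35.364)
    = 0.33214 × 0.61982 = 0.2059 m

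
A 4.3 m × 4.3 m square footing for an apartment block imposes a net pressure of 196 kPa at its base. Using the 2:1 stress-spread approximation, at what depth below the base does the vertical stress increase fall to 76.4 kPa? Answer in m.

2:1 spreading — at depth z the loaded area has grown by z in each plan dimension:
qB²/(B+z)² = Δσ_z ⇒ z = B(√(q/Δσ_z) − 1) = 4.3×(√(196/76.4) − 1) = 2.587 m

z ≈ 2.59 m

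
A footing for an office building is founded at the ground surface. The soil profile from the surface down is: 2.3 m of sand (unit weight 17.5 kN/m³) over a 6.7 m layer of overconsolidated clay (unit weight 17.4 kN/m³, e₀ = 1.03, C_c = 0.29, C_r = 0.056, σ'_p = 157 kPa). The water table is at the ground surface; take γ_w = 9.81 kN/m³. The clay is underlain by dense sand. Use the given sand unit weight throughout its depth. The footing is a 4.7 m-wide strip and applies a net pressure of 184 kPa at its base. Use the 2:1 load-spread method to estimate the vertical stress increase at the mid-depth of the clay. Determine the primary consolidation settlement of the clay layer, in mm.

S_c ≈ 86.5 mm

Mid-depth of clay below the ground surface: z = 2.3 + 6.7/2 = 5.65 m.
Total vertical stress at mid-clay: σ_v = 17.5×2.3 + 17.4×3.35 = 98.54 kPa.
Pore pressure: u = 9.81×(5.65 − 0) = 55.427 kPa.
Initial effective stress: σ'_0 = σ_v − u = 98.54 − 55.427 = 43.113 kPa.
Stress increase at mid-clay by the 2:1 spreading method:
Δσ = qB/(B+z) = 184×4.7/(4.7+5.65) = 83.556 kPa
Final effective stress: σ'_f = 43.113 + 83.556 = 126.67 kPa.
σ'_f = 126.67 ≤ σ'_p = 157 kPa, so the clay remains overconsolidated and only the recompression index applies:
S_c = C_r·H/(1+e₀)·log₁₀(σ'_f/σ'_0) = 0.056×6.7/2.03×log₁₀(126.67/43.113)
    = 0.18483 × 0.46807 = 0.08651 m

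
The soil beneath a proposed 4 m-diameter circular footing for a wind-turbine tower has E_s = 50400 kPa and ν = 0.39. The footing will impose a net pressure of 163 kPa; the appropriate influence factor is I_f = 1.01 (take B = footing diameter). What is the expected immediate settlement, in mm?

Immediate (elastic) settlement: S_e = q·B·(1−ν²)/E_s · I_f.
S_e = 163 × 4 × (1 − 0.39²) / 50400 × 1.01
    = 163 × 4 × 0.8479 / 50400 × 1.01
    = 0.01108 m = 11.08 mm

S_e ≈ 11.1 mm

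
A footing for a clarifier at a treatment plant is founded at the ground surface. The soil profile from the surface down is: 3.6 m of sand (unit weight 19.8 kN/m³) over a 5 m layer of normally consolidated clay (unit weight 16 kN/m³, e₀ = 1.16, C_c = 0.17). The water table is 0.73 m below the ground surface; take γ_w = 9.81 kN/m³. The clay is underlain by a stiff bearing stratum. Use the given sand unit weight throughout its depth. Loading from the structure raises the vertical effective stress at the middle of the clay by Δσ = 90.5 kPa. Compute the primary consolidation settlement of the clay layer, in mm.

Mid-depth of clay below the ground surface: z = 3.6 + 5/2 = 6.1 m.
Total vertical stress at mid-clay: σ_v = 19.8×3.6 + 16×2.5 = 111.28 kPa.
Pore pressure: u = 9.81×(6.1 − 0.73) = 52.68 kPa.
Initial effective stress: σ'_0 = σ_v − u = 111.28 − 52.68 = 58.6 kPa.
Final effective stress: σ'_f = σ'_0 + Δσ = 58.6 + 90.5 = 149.1 kPa.
Normally consolidated clay, so the full stress increment lies on the virgin compression line:
S_c = C_c·H/(1+e₀)·log₁₀(σ'_f/σ'_0) = 0.17×5/(1+1.16)×log₁₀(149.1/58.6)
    = 0.39352 × 0.40558 = 0.1596 m

S_c ≈ 160 mm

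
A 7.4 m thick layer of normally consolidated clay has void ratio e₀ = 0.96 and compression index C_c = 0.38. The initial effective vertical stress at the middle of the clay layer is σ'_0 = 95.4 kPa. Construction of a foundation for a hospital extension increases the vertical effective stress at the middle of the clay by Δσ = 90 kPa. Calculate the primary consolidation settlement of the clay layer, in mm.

S_c ≈ 414 mm

Final effective stress: σ'_f = σ'_0 + Δσ = 95.4 + 90 = 185.4 kPa.
Normally consolidated clay, so the full stress increment lies on the virgin compression line:
S_c = C_c·H/(1+e₀)·log₁₀(σ'_f/σ'_0) = 0.38×7.4/(1+0.96)×log₁₀(185.4/95.4)
    = 1.4347 × 0.28856 = 0.414 m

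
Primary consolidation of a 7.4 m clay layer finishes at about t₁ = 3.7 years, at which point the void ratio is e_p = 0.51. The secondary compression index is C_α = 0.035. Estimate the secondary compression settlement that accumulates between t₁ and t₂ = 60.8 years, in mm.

S_s ≈ 209 mm

Secondary compression: S_s = C_α·H/(1+e_p)·log₁₀(t₂/t₁)
S_s = 0.035×7.4/(1+0.51)×log₁₀(60.8/3.7)
    = 0.1715 × 1.216 = 0.2085 m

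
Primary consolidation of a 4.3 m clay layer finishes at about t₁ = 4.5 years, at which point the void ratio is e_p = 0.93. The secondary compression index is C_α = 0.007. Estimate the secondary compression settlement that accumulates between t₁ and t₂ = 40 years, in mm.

S_s ≈ 14.8 mm

Secondary compression: S_s = C_α·H/(1+e_p)·log₁₀(t₂/t₁)
S_s = 0.007×4.3/(1+0.93)×log₁₀(40/4.5)
    = 0.0156 × 0.9488 = 0.0148 m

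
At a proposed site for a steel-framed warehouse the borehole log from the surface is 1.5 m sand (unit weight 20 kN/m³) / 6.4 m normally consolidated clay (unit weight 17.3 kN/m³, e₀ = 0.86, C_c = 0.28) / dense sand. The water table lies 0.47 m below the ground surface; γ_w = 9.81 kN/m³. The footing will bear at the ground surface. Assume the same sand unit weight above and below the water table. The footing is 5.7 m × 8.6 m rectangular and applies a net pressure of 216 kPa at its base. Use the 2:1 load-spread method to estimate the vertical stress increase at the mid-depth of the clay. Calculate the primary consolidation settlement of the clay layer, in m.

S_c ≈ 0.423 m

Mid-depth of clay below the ground surface: z = 1.5 + 6.4/2 = 4.7 m.
Total vertical stress at mid-clay: σ_v = 20×1.5 + 17.3×3.2 = 85.36 kPa.
Pore pressure: u = 9.81×(4.7 − 0.47) = 41.496 kPa.
Initial effective stress: σ'_0 = σ_v − u = 85.36 − 41.496 = 43.864 kPa.
Stress increase at mid-clay by the 2:1 spreading method:
Δσ = qBL/((B+z)(L+z)) = 216×5.7×8.6/((5.7+4.7)(8.6+4.7)) = 76.549 kPa
Final effective stress: σ'_f = σ'_0 + Δσ = 43.864 + 76.549 = 120.41 kPa.
Normally consolidated clay, so the full stress increment lies on the virgin compression line:
S_c = C_c·H/(1+e₀)·log₁₀(σ'_f/σ'_0) = 0.28×6.4/(1+0.86)×log₁₀(120.41/43.864)
    = 0.96344 × 0.43855 = 0.4225 m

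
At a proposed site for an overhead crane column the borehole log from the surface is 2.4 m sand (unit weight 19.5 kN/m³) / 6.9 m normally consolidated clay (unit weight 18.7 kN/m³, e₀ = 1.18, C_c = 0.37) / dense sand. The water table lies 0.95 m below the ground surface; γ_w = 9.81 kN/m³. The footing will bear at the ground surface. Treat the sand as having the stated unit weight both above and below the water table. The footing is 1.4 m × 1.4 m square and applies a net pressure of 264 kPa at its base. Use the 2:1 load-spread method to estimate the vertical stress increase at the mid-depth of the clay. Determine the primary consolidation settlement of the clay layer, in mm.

Mid-depth of clay below the ground surface: z = 2.4 + 6.9/2 = 5.85 m.
Total vertical stress at mid-clay: σ_v = 19.5×2.4 + 18.7×3.45 = 111.31 kPa.
Pore pressure: u = 9.81×(5.85 − 0.95) = 48.069 kPa.
Initial effective stress: σ'_0 = σ_v − u = 111.31 − 48.069 = 63.241 kPa.
Stress increase at mid-clay by the 2:1 spreading method:
Δσ = qBL/((B+z)(L+z)) = 264×1.4×1.4/((1.4+5.85)(1.4+5.85)) = 9.8443 kPa
Final effective stress: σ'_f = σ'_0 + Δσ = 63.241 + 9.8443 = 73.085 kPa.
Normally consolidated clay, so the full stress increment lies on the virgin compression line:
S_c = C_c·H/(1+e₀)·log₁₀(σ'_f/σ'_0) = 0.37×6.9/(1+1.18)×log₁₀(73.085/63.241)
    = 1.1711 × 0.06283 = 0.07358 m

S_c ≈ 73.6 mm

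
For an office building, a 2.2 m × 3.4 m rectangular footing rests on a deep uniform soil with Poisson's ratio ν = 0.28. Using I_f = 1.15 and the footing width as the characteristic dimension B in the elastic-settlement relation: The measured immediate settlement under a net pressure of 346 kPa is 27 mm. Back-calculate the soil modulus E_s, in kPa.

E_s ≈ 29900 kPa

S_e = q·B·(1−ν²)/E_s · I_f  ⇒  E_s = q·B·(1−ν²)·I_f / S_e.
E_s = 346 × 2.2 × 0.9216 × 1.15 / 0.027 = 29880 kPa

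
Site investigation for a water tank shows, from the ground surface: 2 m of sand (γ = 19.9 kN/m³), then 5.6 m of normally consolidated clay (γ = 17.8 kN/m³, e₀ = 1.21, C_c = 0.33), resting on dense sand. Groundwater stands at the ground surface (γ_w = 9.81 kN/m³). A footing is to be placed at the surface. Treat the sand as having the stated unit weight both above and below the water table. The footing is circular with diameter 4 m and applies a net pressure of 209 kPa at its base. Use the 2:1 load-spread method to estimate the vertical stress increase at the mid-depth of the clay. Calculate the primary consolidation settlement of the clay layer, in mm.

S_c ≈ 254 mm

Mid-depth of clay below the ground surface: z = 2 + 5.6/2 = 4.8 m.
Total vertical stress at mid-clay: σ_v = 19.9×2 + 17.8×2.8 = 89.64 kPa.
Pore pressure: u = 9.81×(4.8 − 0) = 47.088 kPa.
Initial effective stress: σ'_0 = σ_v − u = 89.64 − 47.088 = 42.552 kPa.
Stress increase at mid-clay by the 2:1 spreading method:
Δσ ≈ qD²/(D+z)² = 209×4²/(4+4.8)² = 43.182 kPa
Final effective stress: σ'_f = σ'_0 + Δσ = 42.552 + 43.182 = 85.734 kPa.
Normally consolidated clay, so the full stress increment lies on the virgin compression line:
S_c = C_c·H/(1+e₀)·log₁₀(σ'_f/σ'_0) = 0.33×5.6/(1+1.21)×log₁₀(85.734/42.552)
    = 0.8362 × 0.30423 = 0.2544 m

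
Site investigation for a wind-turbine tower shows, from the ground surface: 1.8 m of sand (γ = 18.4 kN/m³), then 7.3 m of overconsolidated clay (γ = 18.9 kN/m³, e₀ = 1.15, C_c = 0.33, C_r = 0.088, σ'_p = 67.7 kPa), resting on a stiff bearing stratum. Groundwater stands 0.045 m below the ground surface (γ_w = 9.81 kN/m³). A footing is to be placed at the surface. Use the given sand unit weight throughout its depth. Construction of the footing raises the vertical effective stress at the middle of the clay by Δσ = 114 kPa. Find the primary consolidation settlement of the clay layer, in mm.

Mid-depth of clay below the ground surface: z = 1.8 + 7.3/2 = 5.45 m.
Total vertical stress at mid-clay: σ_v = 18.4×1.8 + 18.9×3.65 = 102.1 kPa.
Pore pressure: u = 9.81×(5.45 − 0.045) = 53.023 kPa.
Initial effective stress: σ'_0 = σ_v − u = 102.1 − 53.023 = 49.077 kPa.
Final effective stress: σ'_f = 49.077 + 114 = 163.08 kPa.
σ'_f = 163.08 > σ'_p = 67.7 kPa, so the stress path crosses the preconsolidation pressure — recompression up to σ'_p, then virgin compression beyond:
S_c = H/(1+e₀)·[C_r·log₁₀(σ'_p/σ'_0) + C_c·log₁₀(σ'_f/σ'_p)]
    = 7.3/2.15 × [0.088×log₁₀(67.7/49.077) + 0.33×log₁₀(163.08/67.7)]
    = 3.3953 × [0.012295 + 0.126] = 0.4696 m

S_c ≈ 470 mm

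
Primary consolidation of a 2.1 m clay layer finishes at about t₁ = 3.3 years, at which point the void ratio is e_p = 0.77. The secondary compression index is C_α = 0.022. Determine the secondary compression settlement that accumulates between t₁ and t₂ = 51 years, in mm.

S_s ≈ 31 mm

Secondary compression: S_s = C_α·H/(1+e_p)·log₁₀(t₂/t₁)
S_s = 0.022×2.1/(1+0.77)×log₁₀(51/3.3)
    = 0.0261 × 1.189 = 0.03104 m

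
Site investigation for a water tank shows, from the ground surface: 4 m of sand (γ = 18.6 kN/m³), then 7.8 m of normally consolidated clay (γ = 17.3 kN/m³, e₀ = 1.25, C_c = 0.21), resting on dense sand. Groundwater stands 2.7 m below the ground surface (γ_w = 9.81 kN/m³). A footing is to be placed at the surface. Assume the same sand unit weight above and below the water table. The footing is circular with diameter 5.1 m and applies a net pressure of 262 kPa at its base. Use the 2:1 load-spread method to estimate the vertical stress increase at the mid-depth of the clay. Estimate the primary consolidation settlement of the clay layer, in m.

S_c ≈ 0.116 m

Mid-depth of clay below the ground surface: z = 4 + 7.8/2 = 7.9 m.
Total vertical stress at mid-clay: σ_v = 18.6×4 + 17.3×3.9 = 141.87 kPa.
Pore pressure: u = 9.81×(7.9 − 2.7) = 51.012 kPa.
Initial effective stress: σ'_0 = σ_v − u = 141.87 − 51.012 = 90.858 kPa.
Stress increase at mid-clay by the 2:1 spreading method:
Δσ ≈ qD²/(D+z)² = 262×5.1²/(5.1+7.9)² = 40.323 kPa
Final effective stress: σ'_f = σ'_0 + Δσ = 90.858 + 40.323 = 131.18 kPa.
Normally consolidated clay, so the full stress increment lies on the virgin compression line:
S_c = C_c·H/(1+e₀)·log₁₀(σ'_f/σ'_0) = 0.21×7.8/(1+1.25)×log₁₀(131.18/90.858)
    = 0.728 × 0.1595 = 0.1161 m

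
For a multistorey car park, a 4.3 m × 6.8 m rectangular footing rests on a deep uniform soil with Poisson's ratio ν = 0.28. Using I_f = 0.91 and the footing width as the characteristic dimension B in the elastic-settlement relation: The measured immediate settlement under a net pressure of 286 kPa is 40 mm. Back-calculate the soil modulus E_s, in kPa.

E_s ≈ 25800 kPa

S_e = q·B·(1−ν²)/E_s · I_f  ⇒  E_s = q·B·(1−ν²)·I_f / S_e.
E_s = 286 × 4.3 × 0.9216 × 0.91 / 0.04 = 25780 kPa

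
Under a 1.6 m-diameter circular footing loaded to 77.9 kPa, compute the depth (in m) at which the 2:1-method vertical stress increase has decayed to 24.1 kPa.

z ≈ 1.28 m

2:1 spreading — at depth z the loaded area has grown by z in each plan dimension:
qD²/(D+z)² = Δσ_z ⇒ z = D(√(q/Δσ_z) − 1) = 1.6×(√(77.9/24.1) − 1) = 1.277 m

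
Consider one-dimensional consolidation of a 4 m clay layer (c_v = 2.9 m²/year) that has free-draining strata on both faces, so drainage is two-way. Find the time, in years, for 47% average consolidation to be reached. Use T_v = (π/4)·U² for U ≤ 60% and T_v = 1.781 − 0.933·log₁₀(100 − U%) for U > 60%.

t ≈ 0.239 years

Drainage path length: H_d = H/2 = 2 m (double drainage).
U ≤ 60%: T_v = (π/4)·U² = (π/4)×0.47² = 0.17349.
t = T_v·H_d²/c_v = 0.17349×2²/2.9 = 0.2393 years.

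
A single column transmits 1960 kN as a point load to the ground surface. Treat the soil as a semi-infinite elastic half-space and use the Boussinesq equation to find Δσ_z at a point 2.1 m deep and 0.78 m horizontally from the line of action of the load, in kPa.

Boussinesq vertical stress below a point load on an elastic half-space:
Δσ_z = 3P/(2πz²) · [1 + (r/z)²]^(−5/2)
r/z = 0.78/2.1 = 0.37143; [1+(r/z)²]^(−5/2) = 0.72391.
Δσ_z = 3×1960/(2π×2.1²) × 0.72391 = 212.21 × 0.72391 = 153.6 kPa

Δσ_z ≈ 154 kPa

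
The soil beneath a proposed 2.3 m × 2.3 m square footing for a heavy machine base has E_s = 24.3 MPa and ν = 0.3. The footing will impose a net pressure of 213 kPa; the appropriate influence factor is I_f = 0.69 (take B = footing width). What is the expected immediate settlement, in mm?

S_e ≈ 12.7 mm

Immediate (elastic) settlement: S_e = q·B·(1−ν²)/E_s · I_f.
E_s = 24.3 MPa = 24300 kPa.
S_e = 213 × 2.3 × (1 − 0.3²) / 24300 × 0.69
    = 213 × 2.3 × 0.91 / 24300 × 0.69
    = 0.01266 m = 12.66 mm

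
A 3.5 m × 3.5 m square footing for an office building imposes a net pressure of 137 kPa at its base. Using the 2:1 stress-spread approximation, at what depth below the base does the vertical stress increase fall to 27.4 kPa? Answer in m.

z ≈ 4.33 m

2:1 spreading — at depth z the loaded area has grown by z in each plan dimension:
qB²/(B+z)² = Δσ_z ⇒ z = B(√(q/Δσ_z) − 1) = 3.5×(√(137/27.4) − 1) = 4.326 m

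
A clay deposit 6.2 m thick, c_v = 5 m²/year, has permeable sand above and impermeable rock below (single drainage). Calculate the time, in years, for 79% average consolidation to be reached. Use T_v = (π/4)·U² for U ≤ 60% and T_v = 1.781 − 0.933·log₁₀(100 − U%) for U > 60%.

t ≈ 4.21 years

Drainage path length: H_d = H = 6.2 m (single drainage).
U > 60%: T_v = 1.781 − 0.933·log₁₀(100 − 79) = 0.54737.
t = T_v·H_d²/c_v = 0.54737×6.2²/5 = 4.208 years.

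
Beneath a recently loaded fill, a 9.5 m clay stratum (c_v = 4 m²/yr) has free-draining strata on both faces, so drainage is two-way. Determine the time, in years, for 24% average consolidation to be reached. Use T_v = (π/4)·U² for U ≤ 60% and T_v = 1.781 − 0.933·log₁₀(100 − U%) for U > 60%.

Drainage path length: H_d = H/2 = 4.75 m (double drainage).
U ≤ 60%: T_v = (π/4)·U² = (π/4)×0.24² = 0.045239.
t = T_v·H_d²/c_v = 0.045239×4.75²/4 = 0.2552 years.

t ≈ 0.255 years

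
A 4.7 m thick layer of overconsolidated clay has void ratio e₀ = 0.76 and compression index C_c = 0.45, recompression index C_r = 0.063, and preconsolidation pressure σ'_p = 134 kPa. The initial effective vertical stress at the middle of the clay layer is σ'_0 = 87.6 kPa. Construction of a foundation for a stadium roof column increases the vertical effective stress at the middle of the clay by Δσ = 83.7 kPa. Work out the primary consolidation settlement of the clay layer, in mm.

S_c ≈ 159 mm

Final effective stress: σ'_f = 87.6 + 83.7 = 171.3 kPa.
σ'_f = 171.3 > σ'_p = 134 kPa, so the stress path crosses the preconsolidation pressure — recompression up to σ'_p, then virgin compression beyond:
S_c = H/(1+e₀)·[C_r·log₁₀(σ'_p/σ'_0) + C_c·log₁₀(σ'_f/σ'_p)]
    = 4.7/1.76 × [0.063×log₁₀(134/87.6) + 0.45×log₁₀(171.3/134)]
    = 2.6705 × [0.01163 + 0.047994] = 0.1592 m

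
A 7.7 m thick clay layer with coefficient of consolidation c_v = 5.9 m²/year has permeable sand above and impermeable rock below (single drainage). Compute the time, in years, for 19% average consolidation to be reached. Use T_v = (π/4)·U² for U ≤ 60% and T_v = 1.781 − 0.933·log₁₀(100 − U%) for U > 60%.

t ≈ 0.285 years

Drainage path length: H_d = H = 7.7 m (single drainage).
U ≤ 60%: T_v = (π/4)·U² = (π/4)×0.19² = 0.028353.
t = T_v·H_d²/c_v = 0.028353×7.7²/5.9 = 0.2849 years.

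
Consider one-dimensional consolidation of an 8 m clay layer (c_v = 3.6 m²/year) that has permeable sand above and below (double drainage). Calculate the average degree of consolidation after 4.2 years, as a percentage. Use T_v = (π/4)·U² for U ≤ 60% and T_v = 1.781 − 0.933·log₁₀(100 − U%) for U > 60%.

Drainage path length: H_d = H/2 = 4 m (double drainage).
T_v = c_v·t/H_d² = 3.6×4.2/4² = 0.945.
T_v = 0.945 corresponds to the U > 60% branch:
U = 1 − 10^((1.781 − T_v)/0.933)/100 = 0.9213

U ≈ 92.1 %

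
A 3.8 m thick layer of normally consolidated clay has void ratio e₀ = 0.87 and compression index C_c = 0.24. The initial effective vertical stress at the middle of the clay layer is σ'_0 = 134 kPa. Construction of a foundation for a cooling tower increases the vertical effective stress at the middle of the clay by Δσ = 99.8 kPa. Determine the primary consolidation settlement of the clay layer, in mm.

Final effective stress: σ'_f = σ'_0 + Δσ = 134 + 99.8 = 233.8 kPa.
Normally consolidated clay, so the full stress increment lies on the virgin compression line:
S_c = C_c·H/(1+e₀)·log₁₀(σ'_f/σ'_0) = 0.24×3.8/(1+0.87)×log₁₀(233.8/134)
    = 0.4877 × 0.24174 = 0.1179 m

S_c ≈ 118 mm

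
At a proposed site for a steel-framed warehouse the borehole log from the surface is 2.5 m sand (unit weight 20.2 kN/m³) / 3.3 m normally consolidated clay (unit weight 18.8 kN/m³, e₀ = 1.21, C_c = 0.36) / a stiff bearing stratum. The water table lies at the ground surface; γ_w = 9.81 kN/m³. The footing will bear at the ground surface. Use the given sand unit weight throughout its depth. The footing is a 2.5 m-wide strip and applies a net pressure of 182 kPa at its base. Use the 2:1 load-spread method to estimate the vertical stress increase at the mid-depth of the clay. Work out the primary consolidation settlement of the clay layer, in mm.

Mid-depth of clay below the ground surface: z = 2.5 + 3.3/2 = 4.15 m.
Total vertical stress at mid-clay: σ_v = 20.2×2.5 + 18.8×1.65 = 81.52 kPa.
Pore pressure: u = 9.81×(4.15 − 0) = 40.712 kPa.
Initial effective stress: σ'_0 = σ_v − u = 81.52 − 40.712 = 40.808 kPa.
Stress increase at mid-clay by the 2:1 spreading method:
Δσ = qB/(B+z) = 182×2.5/(2.5+4.15) = 68.421 kPa
Final effective stress: σ'_f = σ'_0 + Δσ = 40.808 + 68.421 = 109.23 kPa.
Normally consolidated clay, so the full stress increment lies on the virgin compression line:
S_c = C_c·H/(1+e₀)·log₁₀(σ'_f/σ'_0) = 0.36×3.3/(1+1.21)×log₁₀(109.23/40.808)
    = 0.53756 × 0.4276 = 0.2299 m

S_c ≈ 230 mm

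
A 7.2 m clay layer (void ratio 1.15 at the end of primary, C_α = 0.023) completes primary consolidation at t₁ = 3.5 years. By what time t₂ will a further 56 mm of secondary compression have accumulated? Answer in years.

S_s = C_α·H/(1+e_p)·log₁₀(t₂/t₁) ⇒ log₁₀(t₂/t₁) = S_s·(1+e_p)/(C_α·H).
log₁₀(t₂/t₁) = 0.056 × (1+1.15) / (0.023×7.2) = 0.7271
t₂ = t₁ × 10^0.7271 = 3.5 × 5.334 = 18.67 years

t₂ ≈ 18.7 years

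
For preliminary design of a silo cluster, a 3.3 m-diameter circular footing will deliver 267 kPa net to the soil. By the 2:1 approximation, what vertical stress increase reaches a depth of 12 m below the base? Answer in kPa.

Δσ_z ≈ 12.4 kPa

By the 2:1 method the load spreads at 1 horizontal : 2 vertical, so at depth z the loaded area has grown by z in each plan dimension:
Δσ ≈ qD²/(D+z)² = 267×3.3²/(3.3+12)² = 12.421 kPa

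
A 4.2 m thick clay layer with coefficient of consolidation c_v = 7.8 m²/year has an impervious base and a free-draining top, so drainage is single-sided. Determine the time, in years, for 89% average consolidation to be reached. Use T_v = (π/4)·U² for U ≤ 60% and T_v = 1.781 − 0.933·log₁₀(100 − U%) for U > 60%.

Drainage path length: H_d = H = 4.2 m (single drainage).
U > 60%: T_v = 1.781 − 0.933·log₁₀(100 − 89) = 0.80938.
t = T_v·H_d²/c_v = 0.80938×4.2²/7.8 = 1.83 years.

t ≈ 1.83 years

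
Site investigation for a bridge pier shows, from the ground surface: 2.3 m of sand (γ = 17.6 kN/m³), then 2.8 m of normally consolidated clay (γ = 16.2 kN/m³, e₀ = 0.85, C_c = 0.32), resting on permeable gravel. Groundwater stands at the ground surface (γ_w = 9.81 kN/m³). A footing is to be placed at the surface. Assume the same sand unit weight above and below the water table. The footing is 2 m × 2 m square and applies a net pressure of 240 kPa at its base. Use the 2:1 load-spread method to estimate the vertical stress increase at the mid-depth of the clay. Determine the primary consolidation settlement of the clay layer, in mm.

Mid-depth of clay below the ground surface: z = 2.3 + 2.8/2 = 3.7 m.
Total vertical stress at mid-clay: σ_v = 17.6×2.3 + 16.2×1.4 = 63.16 kPa.
Pore pressure: u = 9.81×(3.7 − 0) = 36.297 kPa.
Initial effective stress: σ'_0 = σ_v − u = 63.16 − 36.297 = 26.863 kPa.
Stress increase at mid-clay by the 2:1 spreading method:
Δσ = qBL/((B+z)(L+z)) = 240×2×2/((2+3.7)(2+3.7)) = 29.548 kPa
Final effective stress: σ'_f = σ'_0 + Δσ = 26.863 + 29.548 = 56.411 kPa.
Normally consolidated clay, so the full stress increment lies on the virgin compression line:
S_c = C_c·H/(1+e₀)·log₁₀(σ'_f/σ'_0) = 0.32×2.8/(1+0.85)×log₁₀(56.411/26.863)
    = 0.48432 × 0.32221 = 0.1561 m

S_c ≈ 156 mm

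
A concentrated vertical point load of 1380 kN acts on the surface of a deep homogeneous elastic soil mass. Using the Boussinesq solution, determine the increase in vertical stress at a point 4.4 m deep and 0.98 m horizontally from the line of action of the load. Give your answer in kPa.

Δσ_z ≈ 30.2 kPa

Boussinesq vertical stress below a point load on an elastic half-space:
Δσ_z = 3P/(2πz²) · [1 + (r/z)²]^(−5/2)
r/z = 0.98/4.4 = 0.22273; [1+(r/z)²]^(−5/2) = 0.886.
Δσ_z = 3×1380/(2π×4.4²) × 0.886 = 34.034 × 0.886 = 30.15 kPa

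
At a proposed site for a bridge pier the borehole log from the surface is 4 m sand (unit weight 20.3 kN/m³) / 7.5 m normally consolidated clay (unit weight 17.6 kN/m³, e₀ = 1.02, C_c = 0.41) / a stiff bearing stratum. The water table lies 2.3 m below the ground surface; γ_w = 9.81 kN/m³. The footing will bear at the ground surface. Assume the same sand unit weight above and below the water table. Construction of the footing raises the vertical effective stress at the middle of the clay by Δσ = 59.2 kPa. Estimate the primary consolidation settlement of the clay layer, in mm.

S_c ≈ 324 mm

Mid-depth of clay below the ground surface: z = 4 + 7.5/2 = 7.75 m.
Total vertical stress at mid-clay: σ_v = 20.3×4 + 17.6×3.75 = 147.2 kPa.
Pore pressure: u = 9.81×(7.75 − 2.3) = 53.465 kPa.
Initial effective stress: σ'_0 = σ_v − u = 147.2 − 53.465 = 93.735 kPa.
Final effective stress: σ'_f = σ'_0 + Δσ = 93.735 + 59.2 = 152.94 kPa.
Normally consolidated clay, so the full stress increment lies on the virgin compression line:
S_c = C_c·H/(1+e₀)·log₁₀(σ'_f/σ'_0) = 0.41×7.5/(1+1.02)×log₁₀(152.94/93.735)
    = 1.5223 × 0.21262 = 0.3237 m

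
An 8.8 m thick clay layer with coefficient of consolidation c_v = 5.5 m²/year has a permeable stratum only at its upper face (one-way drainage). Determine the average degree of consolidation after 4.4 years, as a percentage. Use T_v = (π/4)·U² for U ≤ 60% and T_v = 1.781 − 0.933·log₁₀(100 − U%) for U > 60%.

U ≈ 62.5 %

Drainage path length: H_d = H = 8.8 m (single drainage).
T_v = c_v·t/H_d² = 5.5×4.4/8.8² = 0.3125.
T_v = 0.3125 corresponds to the U > 60% branch:
U = 1 − 10^((1.781 − T_v)/0.933)/100 = 0.6251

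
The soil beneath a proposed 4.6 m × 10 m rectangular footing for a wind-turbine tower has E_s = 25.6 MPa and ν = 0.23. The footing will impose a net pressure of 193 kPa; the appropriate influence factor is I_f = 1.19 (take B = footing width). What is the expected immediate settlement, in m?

Immediate (elastic) settlement: S_e = q·B·(1−ν²)/E_s · I_f.
E_s = 25.6 MPa = 25600 kPa.
S_e = 193 × 4.6 × (1 − 0.23²) / 25600 × 1.19
    = 193 × 4.6 × 0.9471 / 25600 × 1.19
    = 0.03909 m

S_e ≈ 0.0391 m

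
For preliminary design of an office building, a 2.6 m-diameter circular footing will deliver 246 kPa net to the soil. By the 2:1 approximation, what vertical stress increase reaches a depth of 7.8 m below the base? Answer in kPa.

By the 2:1 method the load spreads at 1 horizontal : 2 vertical, so at depth z the loaded area has grown by z in each plan dimension:
Δσ ≈ qD²/(D+z)² = 246×2.6²/(2.6+7.8)² = 15.375 kPa

Δσ_z ≈ 15.4 kPa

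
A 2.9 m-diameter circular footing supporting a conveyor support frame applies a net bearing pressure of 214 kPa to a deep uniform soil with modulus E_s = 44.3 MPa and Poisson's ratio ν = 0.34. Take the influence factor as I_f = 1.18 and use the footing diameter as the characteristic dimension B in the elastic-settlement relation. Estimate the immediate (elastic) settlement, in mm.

Immediate (elastic) settlement: S_e = q·B·(1−ν²)/E_s · I_f.
E_s = 44.3 MPa = 44300 kPa.
S_e = 214 × 2.9 × (1 − 0.34²) / 44300 × 1.18
    = 214 × 2.9 × 0.8844 / 44300 × 1.18
    = 0.01462 m = 14.62 mm

S_e ≈ 14.6 mm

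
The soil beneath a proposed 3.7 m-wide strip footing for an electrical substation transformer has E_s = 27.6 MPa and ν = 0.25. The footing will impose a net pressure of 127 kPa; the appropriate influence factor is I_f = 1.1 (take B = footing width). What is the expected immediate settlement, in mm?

Immediate (elastic) settlement: S_e = q·B·(1−ν²)/E_s · I_f.
E_s = 27.6 MPa = 27600 kPa.
S_e = 127 × 3.7 × (1 − 0.25²) / 27600 × 1.1
    = 127 × 3.7 × 0.9375 / 27600 × 1.1
    = 0.01756 m = 17.56 mm

S_e ≈ 17.6 mm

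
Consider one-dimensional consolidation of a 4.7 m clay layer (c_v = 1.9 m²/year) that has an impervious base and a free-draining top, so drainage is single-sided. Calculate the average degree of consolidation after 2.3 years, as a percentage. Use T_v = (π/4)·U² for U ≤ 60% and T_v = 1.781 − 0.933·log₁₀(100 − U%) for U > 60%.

Drainage path length: H_d = H = 4.7 m (single drainage).
T_v = c_v·t/H_d² = 1.9×2.3/4.7² = 0.19783.
T_v = 0.19783 corresponds to the U ≤ 60% branch:
U = √(4T_v/π) = 0.5019

U ≈ 50.2 %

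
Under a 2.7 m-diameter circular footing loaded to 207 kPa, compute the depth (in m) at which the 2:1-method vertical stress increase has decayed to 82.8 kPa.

z ≈ 1.57 m

2:1 spreading — at depth z the loaded area has grown by z in each plan dimension:
qD²/(D+z)² = Δσ_z ⇒ z = D(√(q/Δσ_z) − 1) = 2.7×(√(207/82.8) − 1) = 1.569 m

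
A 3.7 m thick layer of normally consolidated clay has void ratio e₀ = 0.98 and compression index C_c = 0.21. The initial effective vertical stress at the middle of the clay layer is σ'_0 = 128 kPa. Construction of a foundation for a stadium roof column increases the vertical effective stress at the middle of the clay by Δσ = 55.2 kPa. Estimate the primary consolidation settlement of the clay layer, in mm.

Final effective stress: σ'_f = σ'_0 + Δσ = 128 + 55.2 = 183.2 kPa.
Normally consolidated clay, so the full stress increment lies on the virgin compression line:
S_c = C_c·H/(1+e₀)·log₁₀(σ'_f/σ'_0) = 0.21×3.7/(1+0.98)×log₁₀(183.2/128)
    = 0.39242 × 0.15572 = 0.06111 m

S_c ≈ 61.1 mm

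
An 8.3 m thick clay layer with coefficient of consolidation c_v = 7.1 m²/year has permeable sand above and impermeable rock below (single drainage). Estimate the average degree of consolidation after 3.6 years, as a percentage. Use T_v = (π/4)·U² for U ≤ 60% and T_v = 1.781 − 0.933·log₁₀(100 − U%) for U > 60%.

Drainage path length: H_d = H = 8.3 m (single drainage).
T_v = c_v·t/H_d² = 7.1×3.6/8.3² = 0.37103.
T_v = 0.37103 corresponds to the U > 60% branch:
U = 1 − 10^((1.781 − T_v)/0.933)/100 = 0.6755

U ≈ 67.5 %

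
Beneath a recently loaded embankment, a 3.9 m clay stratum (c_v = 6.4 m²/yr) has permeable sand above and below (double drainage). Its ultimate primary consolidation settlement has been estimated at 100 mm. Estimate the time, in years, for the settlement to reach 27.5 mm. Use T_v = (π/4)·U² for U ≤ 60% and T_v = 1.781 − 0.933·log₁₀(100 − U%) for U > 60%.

Drainage path length: H_d = H/2 = 1.95 m (double drainage).
U = S(t)/S_ult = 27.5/100 = 0.275.
U ≤ 60%: T_v = (π/4)·U² = (π/4)×0.275² = 0.059396.
t = T_v·H_d²/c_v = 0.059396×1.95²/6.4 = 0.03529 years.

t ≈ 0.0353 years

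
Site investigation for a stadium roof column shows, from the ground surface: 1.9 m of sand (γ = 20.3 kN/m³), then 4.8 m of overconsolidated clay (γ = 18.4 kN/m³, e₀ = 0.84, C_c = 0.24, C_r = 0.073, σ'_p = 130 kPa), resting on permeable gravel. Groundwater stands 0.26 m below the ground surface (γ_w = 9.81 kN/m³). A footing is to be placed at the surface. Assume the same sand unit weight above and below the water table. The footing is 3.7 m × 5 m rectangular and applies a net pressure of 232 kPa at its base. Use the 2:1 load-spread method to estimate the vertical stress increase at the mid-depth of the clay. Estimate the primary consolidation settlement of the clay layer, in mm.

S_c ≈ 70.3 mm

Mid-depth of clay below the ground surface: z = 1.9 + 4.8/2 = 4.3 m.
Total vertical stress at mid-clay: σ_v = 20.3×1.9 + 18.4×2.4 = 82.73 kPa.
Pore pressure: u = 9.81×(4.3 − 0.26) = 39.632 kPa.
Initial effective stress: σ'_0 = σ_v − u = 82.73 − 39.632 = 43.098 kPa.
Stress increase at mid-clay by the 2:1 spreading method:
Δσ = qBL/((B+z)(L+z)) = 232×3.7×5/((3.7+4.3)(5+4.3)) = 57.688 kPa
Final effective stress: σ'_f = 43.098 + 57.688 = 100.79 kPa.
σ'_f = 100.79 ≤ σ'_p = 130 kPa, so the clay remains overconsolidated and only the recompression index applies:
S_c = C_r·H/(1+e₀)·log₁₀(σ'_f/σ'_0) = 0.073×4.8/1.84×log₁₀(100.79/43.098)
    = 0.19044 × 0.36896 = 0.07026 m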